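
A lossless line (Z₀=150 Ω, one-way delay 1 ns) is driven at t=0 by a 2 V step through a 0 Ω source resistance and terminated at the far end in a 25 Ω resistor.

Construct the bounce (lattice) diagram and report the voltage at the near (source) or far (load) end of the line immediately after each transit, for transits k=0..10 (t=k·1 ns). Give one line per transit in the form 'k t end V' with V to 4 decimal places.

Γ_L=-0.714286, Γ_S=-1.000000; launch V₁=2·150/150=2.000000
k=0 src: V=2.0000
k=1 load: inc=2.000000, refl=2.000000·-0.714286=-1.4286; V=0.000000+2.000000+-1.428571=0.5714
k=2 src: inc=-1.428571, refl=-1.428571·-1.000000=1.4286; V=2.000000+-1.428571+1.428571=2.0000
k=3 load: inc=1.428571, refl=1.428571·-0.714286=-1.0204; V=0.571429+1.428571+-1.020408=0.9796
k=4 src: inc=-1.020408, refl=-1.020408·-1.000000=1.0204; V=2.000000+-1.020408+1.020408=2.0000
k=5 load: inc=1.020408, refl=1.020408·-0.714286=-0.7289; V=0.979592+1.020408+-0.728863=1.2711
k=6 src: inc=-0.728863, refl=-0.728863·-1.000000=0.7289; V=2.000000+-0.728863+0.728863=2.0000
k=7 load: inc=0.728863, refl=0.728863·-0.714286=-0.5206; V=1.271137+0.728863+-0.520616=1.4794
k=8 src: inc=-0.520616, refl=-0.520616·-1.000000=0.5206; V=2.000000+-0.520616+0.520616=2.0000
k=9 load: inc=0.520616, refl=0.520616·-0.714286=-0.3719; V=1.479384+0.520616+-0.371869=1.6281
k=10 src: inc=-0.371869, refl=-0.371869·-1.000000=0.3719; V=2.000000+-0.371869+0.371869=2.0000

0 0 source 2.0000
1 1 load 0.5714
2 2 source 2.0000
3 3 load 0.9796
4 4 source 2.0000
5 5 load 1.2711
6 6 source 2.0000
7 7 load 1.4794
8 8 source 2.0000
9 9 load 1.6281
10 10 source 2.0000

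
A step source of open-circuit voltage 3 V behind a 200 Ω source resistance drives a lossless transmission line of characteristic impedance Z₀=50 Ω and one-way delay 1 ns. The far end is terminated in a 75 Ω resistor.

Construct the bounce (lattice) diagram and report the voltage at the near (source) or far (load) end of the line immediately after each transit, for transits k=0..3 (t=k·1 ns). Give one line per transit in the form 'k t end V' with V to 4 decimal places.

Γ_L=0.200000, Γ_S=0.600000; launch V₁=3·50/250=0.600000
k=0 src: V=0.6000
k=1 load: inc=0.600000, refl=0.600000·0.200000=0.1200; V=0.000000+0.600000+0.120000=0.7200
k=2 src: inc=0.120000, refl=0.120000·0.600000=0.0720; V=0.600000+0.120000+0.072000=0.7920
k=3 load: inc=0.072000, refl=0.072000·0.200000=0.0144; V=0.720000+0.072000+0.014400=0.8064

0 0 source 0.6000
1 1 load 0.7200
2 2 source 0.7920
3 3 load 0.8064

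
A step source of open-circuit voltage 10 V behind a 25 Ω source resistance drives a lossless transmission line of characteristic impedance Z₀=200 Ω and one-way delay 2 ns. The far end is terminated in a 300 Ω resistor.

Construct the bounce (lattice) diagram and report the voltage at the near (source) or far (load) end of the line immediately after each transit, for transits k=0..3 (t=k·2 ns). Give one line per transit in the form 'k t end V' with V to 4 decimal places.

0 0 source 8.8889
1 2 load 10.6667
2 4 source 9.2840
3 6 load 9.0074

Γ_L=0.200000, Γ_S=-0.777778; launch V₁=10·200/225=8.888889
k=0 src: V=8.8889
k=1 load: inc=8.888889, refl=8.888889·0.200000=1.7778; V=0.000000+8.888889+1.777778=10.6667
k=2 src: inc=1.777778, refl=1.777778·-0.777778=-1.3827; V=8.888889+1.777778+-1.382716=9.2840
k=3 load: inc=-1.382716, refl=-1.382716·0.200000=-0.2765; V=10.666667+-1.382716+-0.276543=9.0074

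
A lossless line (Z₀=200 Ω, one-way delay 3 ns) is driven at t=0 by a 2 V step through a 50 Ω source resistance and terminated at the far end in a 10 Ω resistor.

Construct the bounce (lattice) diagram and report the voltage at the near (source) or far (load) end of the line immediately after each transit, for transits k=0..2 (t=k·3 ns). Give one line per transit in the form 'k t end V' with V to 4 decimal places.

Γ_L=-0.904762, Γ_S=-0.600000; launch V₁=2·200/250=1.600000
k=0 src: V=1.6000
k=1 load: inc=1.600000, refl=1.600000·-0.904762=-1.4476; V=0.000000+1.600000+-1.447619=0.1524
k=2 src: inc=-1.447619, refl=-1.447619·-0.600000=0.8686; V=1.600000+-1.447619+0.868571=1.0210

0 0 source 1.6000
1 3 load 0.1524
2 6 source 1.0210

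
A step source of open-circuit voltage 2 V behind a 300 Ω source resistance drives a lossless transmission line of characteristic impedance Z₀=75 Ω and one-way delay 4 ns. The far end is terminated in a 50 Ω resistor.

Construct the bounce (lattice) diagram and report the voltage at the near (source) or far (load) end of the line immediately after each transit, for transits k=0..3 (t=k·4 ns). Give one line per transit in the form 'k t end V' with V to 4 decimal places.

0 0 source 0.4000
1 4 load 0.3200
2 8 source 0.2720
3 12 load 0.2816

Γ_L=-0.200000, Γ_S=0.600000; launch V₁=2·75/375=0.400000
k=0 src: V=0.4000
k=1 load: inc=0.400000, refl=0.400000·-0.200000=-0.0800; V=0.000000+0.400000+-0.080000=0.3200
k=2 src: inc=-0.080000, refl=-0.080000·0.600000=-0.0480; V=0.400000+-0.080000+-0.048000=0.2720
k=3 load: inc=-0.048000, refl=-0.048000·-0.200000=0.0096; V=0.320000+-0.048000+0.009600=0.2816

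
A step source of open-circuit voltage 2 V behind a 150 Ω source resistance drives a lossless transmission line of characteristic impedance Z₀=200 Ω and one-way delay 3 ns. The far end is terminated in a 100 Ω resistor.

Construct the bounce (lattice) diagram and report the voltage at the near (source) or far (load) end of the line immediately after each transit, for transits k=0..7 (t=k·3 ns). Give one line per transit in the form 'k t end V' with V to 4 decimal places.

Γ_L=-0.333333, Γ_S=-0.142857; launch V₁=2·200/350=1.142857
k=0 src: V=1.1429
k=1 load: inc=1.142857, refl=1.142857·-0.333333=-0.3810; V=0.000000+1.142857+-0.380952=0.7619
k=2 src: inc=-0.380952, refl=-0.380952·-0.142857=0.0544; V=1.142857+-0.380952+0.054422=0.8163
k=3 load: inc=0.054422, refl=0.054422·-0.333333=-0.0181; V=0.761905+0.054422+-0.018141=0.7982
k=4 src: inc=-0.018141, refl=-0.018141·-0.142857=0.0026; V=0.816327+-0.018141+0.002592=0.8008
k=5 load: inc=0.002592, refl=0.002592·-0.333333=-0.0009; V=0.798186+0.002592+-0.000864=0.7999
k=6 src: inc=-0.000864, refl=-0.000864·-0.142857=0.0001; V=0.800777+-0.000864+0.000123=0.8000
k=7 load: inc=0.000123, refl=0.000123·-0.333333=-0.0000; V=0.799914+0.000123+-0.000041=0.8000

0 0 source 1.1429
1 3 load 0.7619
2 6 source 0.8163
3 9 load 0.7982
4 12 source 0.8008
5 15 load 0.7999
6 18 source 0.8000
7 21 load 0.8000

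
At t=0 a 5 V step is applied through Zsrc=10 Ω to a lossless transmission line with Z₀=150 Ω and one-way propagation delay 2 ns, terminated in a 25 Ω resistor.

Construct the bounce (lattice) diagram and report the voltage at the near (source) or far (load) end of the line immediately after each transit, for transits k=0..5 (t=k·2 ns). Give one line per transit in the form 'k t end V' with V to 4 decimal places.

0 0 source 4.6875
1 2 load 1.3393
2 4 source 4.2690
3 6 load 2.1763
4 8 source 4.0074
5 10 load 2.6995

Γ_L=-0.714286, Γ_S=-0.875000; launch V₁=5·150/160=4.687500
k=0 src: V=4.6875
k=1 load: inc=4.687500, refl=4.687500·-0.714286=-3.3482; V=0.000000+4.687500+-3.348214=1.3393
k=2 src: inc=-3.348214, refl=-3.348214·-0.875000=2.9297; V=4.687500+-3.348214+2.929688=4.2690
k=3 load: inc=2.929688, refl=2.929688·-0.714286=-2.0926; V=1.339286+2.929688+-2.092634=2.1763
k=4 src: inc=-2.092634, refl=-2.092634·-0.875000=1.8311; V=4.268973+-2.092634+1.831055=4.0074
k=5 load: inc=1.831055, refl=1.831055·-0.714286=-1.3079; V=2.176339+1.831055+-1.307896=2.6995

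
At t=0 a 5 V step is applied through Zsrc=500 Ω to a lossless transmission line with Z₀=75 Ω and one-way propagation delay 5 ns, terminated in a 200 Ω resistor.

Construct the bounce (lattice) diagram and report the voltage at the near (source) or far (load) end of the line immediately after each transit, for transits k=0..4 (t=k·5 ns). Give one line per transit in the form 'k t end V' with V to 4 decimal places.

0 0 source 0.6522
1 5 load 0.9486
2 10 source 1.1677
3 15 load 1.2673
4 20 source 1.3409

Γ_L=0.454545, Γ_S=0.739130; launch V₁=5·75/575=0.652174
k=0 src: V=0.6522
k=1 load: inc=0.652174, refl=0.652174·0.454545=0.2964; V=0.000000+0.652174+0.296443=0.9486
k=2 src: inc=0.296443, refl=0.296443·0.739130=0.2191; V=0.652174+0.296443+0.219110=1.1677
k=3 load: inc=0.219110, refl=0.219110·0.454545=0.0996; V=0.948617+0.219110+0.099595=1.2673
k=4 src: inc=0.099595, refl=0.099595·0.739130=0.0736; V=1.167726+0.099595+0.073614=1.3409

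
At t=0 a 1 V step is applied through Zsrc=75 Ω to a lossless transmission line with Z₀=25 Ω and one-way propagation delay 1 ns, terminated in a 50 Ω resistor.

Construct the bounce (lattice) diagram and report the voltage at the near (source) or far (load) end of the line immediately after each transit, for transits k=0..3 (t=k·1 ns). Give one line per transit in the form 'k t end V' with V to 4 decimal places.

Γ_L=0.333333, Γ_S=0.500000; launch V₁=1·25/100=0.250000
k=0 src: V=0.2500
k=1 load: inc=0.250000, refl=0.250000·0.333333=0.0833; V=0.000000+0.250000+0.083333=0.3333
k=2 src: inc=0.083333, refl=0.083333·0.500000=0.0417; V=0.250000+0.083333+0.041667=0.3750
k=3 load: inc=0.041667, refl=0.041667·0.333333=0.0139; V=0.333333+0.041667+0.013889=0.3889

0 0 source 0.2500
1 1 load 0.3333
2 2 source 0.3750
3 3 load 0.3889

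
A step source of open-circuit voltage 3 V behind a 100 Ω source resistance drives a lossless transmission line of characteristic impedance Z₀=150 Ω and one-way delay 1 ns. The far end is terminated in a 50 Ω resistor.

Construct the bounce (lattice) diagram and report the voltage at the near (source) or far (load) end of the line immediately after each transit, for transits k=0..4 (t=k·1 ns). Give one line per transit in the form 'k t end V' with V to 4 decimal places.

0 0 source 1.8000
1 1 load 0.9000
2 2 source 1.0800
3 3 load 0.9900
4 4 source 1.0080

Γ_L=-0.500000, Γ_S=-0.200000; launch V₁=3·150/250=1.800000
k=0 src: V=1.8000
k=1 load: inc=1.800000, refl=1.800000·-0.500000=-0.9000; V=0.000000+1.800000+-0.900000=0.9000
k=2 src: inc=-0.900000, refl=-0.900000·-0.200000=0.1800; V=1.800000+-0.900000+0.180000=1.0800
k=3 load: inc=0.180000, refl=0.180000·-0.500000=-0.0900; V=0.900000+0.180000+-0.090000=0.9900
k=4 src: inc=-0.090000, refl=-0.090000·-0.200000=0.0180; V=1.080000+-0.090000+0.018000=1.0080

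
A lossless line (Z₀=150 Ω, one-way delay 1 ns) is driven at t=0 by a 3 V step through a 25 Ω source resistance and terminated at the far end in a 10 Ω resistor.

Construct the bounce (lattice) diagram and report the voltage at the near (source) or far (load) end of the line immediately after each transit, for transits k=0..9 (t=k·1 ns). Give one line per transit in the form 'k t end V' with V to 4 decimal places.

0 0 source 2.5714
1 1 load 0.3214
2 2 source 1.9286
3 3 load 0.5223
4 4 source 1.5268
5 5 load 0.6479
6 6 source 1.2757
7 7 load 0.7264
8 8 source 1.1187
9 9 load 0.7754

Γ_L=-0.875000, Γ_S=-0.714286; launch V₁=3·150/175=2.571429
k=0 src: V=2.5714
k=1 load: inc=2.571429, refl=2.571429·-0.875000=-2.2500; V=0.000000+2.571429+-2.250000=0.3214
k=2 src: inc=-2.250000, refl=-2.250000·-0.714286=1.6071; V=2.571429+-2.250000+1.607143=1.9286
k=3 load: inc=1.607143, refl=1.607143·-0.875000=-1.4062; V=0.321429+1.607143+-1.406250=0.5223
k=4 src: inc=-1.406250, refl=-1.406250·-0.714286=1.0045; V=1.928571+-1.406250+1.004464=1.5268
k=5 load: inc=1.004464, refl=1.004464·-0.875000=-0.8789; V=0.522321+1.004464+-0.878906=0.6479
k=6 src: inc=-0.878906, refl=-0.878906·-0.714286=0.6278; V=1.526786+-0.878906+0.627790=1.2757
k=7 load: inc=0.627790, refl=0.627790·-0.875000=-0.5493; V=0.647879+0.627790+-0.549316=0.7264
k=8 src: inc=-0.549316, refl=-0.549316·-0.714286=0.3924; V=1.275670+-0.549316+0.392369=1.1187
k=9 load: inc=0.392369, refl=0.392369·-0.875000=-0.3433; V=0.726353+0.392369+-0.343323=0.7754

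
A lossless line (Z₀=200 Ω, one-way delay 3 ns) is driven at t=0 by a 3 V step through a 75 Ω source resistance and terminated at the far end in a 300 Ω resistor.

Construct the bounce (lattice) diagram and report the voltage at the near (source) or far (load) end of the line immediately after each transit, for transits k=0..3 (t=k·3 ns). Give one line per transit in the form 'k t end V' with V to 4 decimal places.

Γ_L=0.200000, Γ_S=-0.454545; launch V₁=3·200/275=2.181818
k=0 src: V=2.1818
k=1 load: inc=2.181818, refl=2.181818·0.200000=0.4364; V=0.000000+2.181818+0.436364=2.6182
k=2 src: inc=0.436364, refl=0.436364·-0.454545=-0.1983; V=2.181818+0.436364+-0.198347=2.4198
k=3 load: inc=-0.198347, refl=-0.198347·0.200000=-0.0397; V=2.618182+-0.198347+-0.039669=2.3802

0 0 source 2.1818
1 3 load 2.6182
2 6 source 2.4198
3 9 load 2.3802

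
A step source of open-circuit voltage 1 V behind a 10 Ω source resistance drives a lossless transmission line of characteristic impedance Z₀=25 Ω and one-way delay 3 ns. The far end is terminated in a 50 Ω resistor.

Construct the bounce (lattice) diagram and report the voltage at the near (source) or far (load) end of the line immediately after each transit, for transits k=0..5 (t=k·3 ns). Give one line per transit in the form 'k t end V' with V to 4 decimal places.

0 0 source 0.7143
1 3 load 0.9524
2 6 source 0.8503
3 9 load 0.8163
4 12 source 0.8309
5 15 load 0.8358

Γ_L=0.333333, Γ_S=-0.428571; launch V₁=1·25/35=0.714286
k=0 src: V=0.7143
k=1 load: inc=0.714286, refl=0.714286·0.333333=0.2381; V=0.000000+0.714286+0.238095=0.9524
k=2 src: inc=0.238095, refl=0.238095·-0.428571=-0.1020; V=0.714286+0.238095+-0.102041=0.8503
k=3 load: inc=-0.102041, refl=-0.102041·0.333333=-0.0340; V=0.952381+-0.102041+-0.034014=0.8163
k=4 src: inc=-0.034014, refl=-0.034014·-0.428571=0.0146; V=0.850340+-0.034014+0.014577=0.8309
k=5 load: inc=0.014577, refl=0.014577·0.333333=0.0049; V=0.816327+0.014577+0.004859=0.8358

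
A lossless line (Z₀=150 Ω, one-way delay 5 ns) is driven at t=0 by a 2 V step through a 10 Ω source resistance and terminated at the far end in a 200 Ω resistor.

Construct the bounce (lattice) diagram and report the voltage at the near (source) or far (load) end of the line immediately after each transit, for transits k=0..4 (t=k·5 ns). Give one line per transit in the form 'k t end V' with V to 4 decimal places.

0 0 source 1.8750
1 5 load 2.1429
2 10 source 1.9085
3 15 load 1.8750
4 20 source 1.9043

Γ_L=0.142857, Γ_S=-0.875000; launch V₁=2·150/160=1.875000
k=0 src: V=1.8750
k=1 load: inc=1.875000, refl=1.875000·0.142857=0.2679; V=0.000000+1.875000+0.267857=2.1429
k=2 src: inc=0.267857, refl=0.267857·-0.875000=-0.2344; V=1.875000+0.267857+-0.234375=1.9085
k=3 load: inc=-0.234375, refl=-0.234375·0.142857=-0.0335; V=2.142857+-0.234375+-0.033482=1.8750
k=4 src: inc=-0.033482, refl=-0.033482·-0.875000=0.0293; V=1.908482+-0.033482+0.029297=1.9043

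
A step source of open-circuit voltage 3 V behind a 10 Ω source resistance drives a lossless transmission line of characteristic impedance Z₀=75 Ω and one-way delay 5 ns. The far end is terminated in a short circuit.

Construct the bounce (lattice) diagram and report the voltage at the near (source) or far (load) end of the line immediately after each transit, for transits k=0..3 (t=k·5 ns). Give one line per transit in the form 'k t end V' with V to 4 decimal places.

Γ_L=-1.000000, Γ_S=-0.764706; launch V₁=3·75/85=2.647059
k=0 src: V=2.6471
k=1 load: inc=2.647059, refl=2.647059·-1.000000=-2.6471; V=0.000000+2.647059+-2.647059=0.0000
k=2 src: inc=-2.647059, refl=-2.647059·-0.764706=2.0242; V=2.647059+-2.647059+2.024221=2.0242
k=3 load: inc=2.024221, refl=2.024221·-1.000000=-2.0242; V=0.000000+2.024221+-2.024221=0.0000

0 0 source 2.6471
1 5 load 0.0000
2 10 source 2.0242
3 15 load 0.0000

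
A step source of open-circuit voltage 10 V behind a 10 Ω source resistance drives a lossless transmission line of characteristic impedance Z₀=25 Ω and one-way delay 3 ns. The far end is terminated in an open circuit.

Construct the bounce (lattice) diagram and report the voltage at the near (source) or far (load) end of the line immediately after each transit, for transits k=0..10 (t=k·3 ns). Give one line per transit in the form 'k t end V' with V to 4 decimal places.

0 0 source 7.1429
1 3 load 14.2857
2 6 source 11.2245
3 9 load 8.1633
4 12 source 9.4752
5 15 load 10.7872
6 18 source 10.2249
7 21 load 9.6626
8 24 source 9.9036
9 27 load 10.1446
10 30 source 10.0413

Γ_L=1.000000, Γ_S=-0.428571; launch V₁=10·25/35=7.142857
k=0 src: V=7.1429
k=1 load: inc=7.142857, refl=7.142857·1.000000=7.1429; V=0.000000+7.142857+7.142857=14.2857
k=2 src: inc=7.142857, refl=7.142857·-0.428571=-3.0612; V=7.142857+7.142857+-3.061224=11.2245
k=3 load: inc=-3.061224, refl=-3.061224·1.000000=-3.0612; V=14.285714+-3.061224+-3.061224=8.1633
k=4 src: inc=-3.061224, refl=-3.061224·-0.428571=1.3120; V=11.224490+-3.061224+1.311953=9.4752
k=5 load: inc=1.311953, refl=1.311953·1.000000=1.3120; V=8.163265+1.311953+1.311953=10.7872
k=6 src: inc=1.311953, refl=1.311953·-0.428571=-0.5623; V=9.475219+1.311953+-0.562266=10.2249
k=7 load: inc=-0.562266, refl=-0.562266·1.000000=-0.5623; V=10.787172+-0.562266+-0.562266=9.6626
k=8 src: inc=-0.562266, refl=-0.562266·-0.428571=0.2410; V=10.224906+-0.562266+0.240971=9.9036
k=9 load: inc=0.240971, refl=0.240971·1.000000=0.2410; V=9.662641+0.240971+0.240971=10.1446
k=10 src: inc=0.240971, refl=0.240971·-0.428571=-0.1033; V=9.903612+0.240971+-0.103273=10.0413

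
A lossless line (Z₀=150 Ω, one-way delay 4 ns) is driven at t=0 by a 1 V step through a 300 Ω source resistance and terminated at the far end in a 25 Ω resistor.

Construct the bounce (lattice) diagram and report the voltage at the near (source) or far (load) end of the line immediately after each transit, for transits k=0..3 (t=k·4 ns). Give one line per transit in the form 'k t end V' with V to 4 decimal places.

0 0 source 0.3333
1 4 load 0.0952
2 8 source 0.0159
3 12 load 0.0726

Γ_L=-0.714286, Γ_S=0.333333; launch V₁=1·150/450=0.333333
k=0 src: V=0.3333
k=1 load: inc=0.333333, refl=0.333333·-0.714286=-0.2381; V=0.000000+0.333333+-0.238095=0.0952
k=2 src: inc=-0.238095, refl=-0.238095·0.333333=-0.0794; V=0.333333+-0.238095+-0.079365=0.0159
k=3 load: inc=-0.079365, refl=-0.079365·-0.714286=0.0567; V=0.095238+-0.079365+0.056689=0.0726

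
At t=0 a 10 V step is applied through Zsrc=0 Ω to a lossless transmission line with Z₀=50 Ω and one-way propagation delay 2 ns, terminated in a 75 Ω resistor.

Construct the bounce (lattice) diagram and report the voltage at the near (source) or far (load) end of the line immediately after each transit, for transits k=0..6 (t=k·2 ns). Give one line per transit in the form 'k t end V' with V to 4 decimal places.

Γ_L=0.200000, Γ_S=-1.000000; launch V₁=10·50/50=10.000000
k=0 src: V=10.0000
k=1 load: inc=10.000000, refl=10.000000·0.200000=2.0000; V=0.000000+10.000000+2.000000=12.0000
k=2 src: inc=2.000000, refl=2.000000·-1.000000=-2.0000; V=10.000000+2.000000+-2.000000=10.0000
k=3 load: inc=-2.000000, refl=-2.000000·0.200000=-0.4000; V=12.000000+-2.000000+-0.400000=9.6000
k=4 src: inc=-0.400000, refl=-0.400000·-1.000000=0.4000; V=10.000000+-0.400000+0.400000=10.0000
k=5 load: inc=0.400000, refl=0.400000·0.200000=0.0800; V=9.600000+0.400000+0.080000=10.0800
k=6 src: inc=0.080000, refl=0.080000·-1.000000=-0.0800; V=10.000000+0.080000+-0.080000=10.0000

0 0 source 10.0000
1 2 load 12.0000
2 4 source 10.0000
3 6 load 9.6000
4 8 source 10.0000
5 10 load 10.0800
6 12 source 10.0000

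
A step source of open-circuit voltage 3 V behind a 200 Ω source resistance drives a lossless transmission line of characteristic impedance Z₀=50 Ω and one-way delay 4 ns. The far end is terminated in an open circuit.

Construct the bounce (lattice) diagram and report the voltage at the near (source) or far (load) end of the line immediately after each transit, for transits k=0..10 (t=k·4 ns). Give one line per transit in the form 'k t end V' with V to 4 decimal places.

0 0 source 0.6000
1 4 load 1.2000
2 8 source 1.5600
3 12 load 1.9200
4 16 source 2.1360
5 20 load 2.3520
6 24 source 2.4816
7 28 load 2.6112
8 32 source 2.6890
9 36 load 2.7667
10 40 source 2.8134

Γ_L=1.000000, Γ_S=0.600000; launch V₁=3·50/250=0.600000
k=0 src: V=0.6000
k=1 load: inc=0.600000, refl=0.600000·1.000000=0.6000; V=0.000000+0.600000+0.600000=1.2000
k=2 src: inc=0.600000, refl=0.600000·0.600000=0.3600; V=0.600000+0.600000+0.360000=1.5600
k=3 load: inc=0.360000, refl=0.360000·1.000000=0.3600; V=1.200000+0.360000+0.360000=1.9200
k=4 src: inc=0.360000, refl=0.360000·0.600000=0.2160; V=1.560000+0.360000+0.216000=2.1360
k=5 load: inc=0.216000, refl=0.216000·1.000000=0.2160; V=1.920000+0.216000+0.216000=2.3520
k=6 src: inc=0.216000, refl=0.216000·0.600000=0.1296; V=2.136000+0.216000+0.129600=2.4816
k=7 load: inc=0.129600, refl=0.129600·1.000000=0.1296; V=2.352000+0.129600+0.129600=2.6112
k=8 src: inc=0.129600, refl=0.129600·0.600000=0.0778; V=2.481600+0.129600+0.077760=2.6890
k=9 load: inc=0.077760, refl=0.077760·1.000000=0.0778; V=2.611200+0.077760+0.077760=2.7667
k=10 src: inc=0.077760, refl=0.077760·0.600000=0.0467; V=2.688960+0.077760+0.046656=2.8134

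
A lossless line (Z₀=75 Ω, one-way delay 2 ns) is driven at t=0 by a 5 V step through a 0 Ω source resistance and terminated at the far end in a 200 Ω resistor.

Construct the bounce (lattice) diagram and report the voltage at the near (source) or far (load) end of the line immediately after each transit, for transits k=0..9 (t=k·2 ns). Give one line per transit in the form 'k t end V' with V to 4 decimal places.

Γ_L=0.454545, Γ_S=-1.000000; launch V₁=5·75/75=5.000000
k=0 src: V=5.0000
k=1 load: inc=5.000000, refl=5.000000·0.454545=2.2727; V=0.000000+5.000000+2.272727=7.2727
k=2 src: inc=2.272727, refl=2.272727·-1.000000=-2.2727; V=5.000000+2.272727+-2.272727=5.0000
k=3 load: inc=-2.272727, refl=-2.272727·0.454545=-1.0331; V=7.272727+-2.272727+-1.033058=3.9669
k=4 src: inc=-1.033058, refl=-1.033058·-1.000000=1.0331; V=5.000000+-1.033058+1.033058=5.0000
k=5 load: inc=1.033058, refl=1.033058·0.454545=0.4696; V=3.966942+1.033058+0.469572=5.4696
k=6 src: inc=0.469572, refl=0.469572·-1.000000=-0.4696; V=5.000000+0.469572+-0.469572=5.0000
k=7 load: inc=-0.469572, refl=-0.469572·0.454545=-0.2134; V=5.469572+-0.469572+-0.213442=4.7866
k=8 src: inc=-0.213442, refl=-0.213442·-1.000000=0.2134; V=5.000000+-0.213442+0.213442=5.0000
k=9 load: inc=0.213442, refl=0.213442·0.454545=0.0970; V=4.786558+0.213442+0.097019=5.0970

0 0 source 5.0000
1 2 load 7.2727
2 4 source 5.0000
3 6 load 3.9669
4 8 source 5.0000
5 10 load 5.4696
6 12 source 5.0000
7 14 load 4.7866
8 16 source 5.0000
9 18 load 5.0970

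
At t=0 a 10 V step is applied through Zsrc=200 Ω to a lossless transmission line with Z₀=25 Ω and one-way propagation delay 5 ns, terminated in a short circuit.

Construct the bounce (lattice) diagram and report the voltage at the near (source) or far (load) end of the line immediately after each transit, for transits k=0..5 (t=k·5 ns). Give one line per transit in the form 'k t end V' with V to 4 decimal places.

Γ_L=-1.000000, Γ_S=0.777778; launch V₁=10·25/225=1.111111
k=0 src: V=1.1111
k=1 load: inc=1.111111, refl=1.111111·-1.000000=-1.1111; V=0.000000+1.111111+-1.111111=0.0000
k=2 src: inc=-1.111111, refl=-1.111111·0.777778=-0.8642; V=1.111111+-1.111111+-0.864198=-0.8642
k=3 load: inc=-0.864198, refl=-0.864198·-1.000000=0.8642; V=0.000000+-0.864198+0.864198=0.0000
k=4 src: inc=0.864198, refl=0.864198·0.777778=0.6722; V=-0.864198+0.864198+0.672154=0.6722
k=5 load: inc=0.672154, refl=0.672154·-1.000000=-0.6722; V=0.000000+0.672154+-0.672154=0.0000

0 0 source 1.1111
1 5 load 0.0000
2 10 source -0.8642
3 15 load 0.0000
4 20 source 0.6722
5 25 load 0.0000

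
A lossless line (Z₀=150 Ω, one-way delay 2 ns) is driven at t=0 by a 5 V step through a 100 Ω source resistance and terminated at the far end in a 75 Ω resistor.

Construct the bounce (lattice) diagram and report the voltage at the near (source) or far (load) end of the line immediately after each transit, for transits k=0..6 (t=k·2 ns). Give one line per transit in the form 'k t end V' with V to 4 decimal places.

Γ_L=-0.333333, Γ_S=-0.200000; launch V₁=5·150/250=3.000000
k=0 src: V=3.0000
k=1 load: inc=3.000000, refl=3.000000·-0.333333=-1.0000; V=0.000000+3.000000+-1.000000=2.0000
k=2 src: inc=-1.000000, refl=-1.000000·-0.200000=0.2000; V=3.000000+-1.000000+0.200000=2.2000
k=3 load: inc=0.200000, refl=0.200000·-0.333333=-0.0667; V=2.000000+0.200000+-0.066667=2.1333
k=4 src: inc=-0.066667, refl=-0.066667·-0.200000=0.0133; V=2.200000+-0.066667+0.013333=2.1467
k=5 load: inc=0.013333, refl=0.013333·-0.333333=-0.0044; V=2.133333+0.013333+-0.004444=2.1422
k=6 src: inc=-0.004444, refl=-0.004444·-0.200000=0.0009; V=2.146667+-0.004444+0.000889=2.1431

0 0 source 3.0000
1 2 load 2.0000
2 4 source 2.2000
3 6 load 2.1333
4 8 source 2.1467
5 10 load 2.1422
6 12 source 2.1431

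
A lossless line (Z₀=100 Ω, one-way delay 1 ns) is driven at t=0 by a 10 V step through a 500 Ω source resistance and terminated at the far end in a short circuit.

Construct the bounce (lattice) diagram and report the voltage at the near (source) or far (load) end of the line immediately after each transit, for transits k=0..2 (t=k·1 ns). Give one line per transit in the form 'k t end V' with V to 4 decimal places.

Γ_L=-1.000000, Γ_S=0.666667; launch V₁=10·100/600=1.666667
k=0 src: V=1.6667
k=1 load: inc=1.666667, refl=1.666667·-1.000000=-1.6667; V=0.000000+1.666667+-1.666667=0.0000
k=2 src: inc=-1.666667, refl=-1.666667·0.666667=-1.1111; V=1.666667+-1.666667+-1.111111=-1.1111

0 0 source 1.6667
1 1 load 0.0000
2 2 source -1.1111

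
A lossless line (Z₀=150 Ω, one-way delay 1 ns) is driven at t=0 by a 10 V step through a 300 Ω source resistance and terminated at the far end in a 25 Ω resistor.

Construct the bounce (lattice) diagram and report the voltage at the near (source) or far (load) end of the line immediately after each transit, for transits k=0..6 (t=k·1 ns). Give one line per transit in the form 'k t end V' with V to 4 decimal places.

Γ_L=-0.714286, Γ_S=0.333333; launch V₁=10·150/450=3.333333
k=0 src: V=3.3333
k=1 load: inc=3.333333, refl=3.333333·-0.714286=-2.3810; V=0.000000+3.333333+-2.380952=0.9524
k=2 src: inc=-2.380952, refl=-2.380952·0.333333=-0.7937; V=3.333333+-2.380952+-0.793651=0.1587
k=3 load: inc=-0.793651, refl=-0.793651·-0.714286=0.5669; V=0.952381+-0.793651+0.566893=0.7256
k=4 src: inc=0.566893, refl=0.566893·0.333333=0.1890; V=0.158730+0.566893+0.188964=0.9146
k=5 load: inc=0.188964, refl=0.188964·-0.714286=-0.1350; V=0.725624+0.188964+-0.134975=0.7796
k=6 src: inc=-0.134975, refl=-0.134975·0.333333=-0.0450; V=0.914588+-0.134975+-0.044992=0.7346

0 0 source 3.3333
1 1 load 0.9524
2 2 source 0.1587
3 3 load 0.7256
4 4 source 0.9146
5 5 load 0.7796
6 6 source 0.7346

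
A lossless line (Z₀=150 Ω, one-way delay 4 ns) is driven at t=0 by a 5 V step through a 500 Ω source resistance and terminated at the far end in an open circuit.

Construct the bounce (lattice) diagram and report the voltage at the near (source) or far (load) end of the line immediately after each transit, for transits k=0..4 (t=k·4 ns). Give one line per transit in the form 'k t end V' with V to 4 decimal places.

Γ_L=1.000000, Γ_S=0.538462; launch V₁=5·150/650=1.153846
k=0 src: V=1.1538
k=1 load: inc=1.153846, refl=1.153846·1.000000=1.1538; V=0.000000+1.153846+1.153846=2.3077
k=2 src: inc=1.153846, refl=1.153846·0.538462=0.6213; V=1.153846+1.153846+0.621302=2.9290
k=3 load: inc=0.621302, refl=0.621302·1.000000=0.6213; V=2.307692+0.621302+0.621302=3.5503
k=4 src: inc=0.621302, refl=0.621302·0.538462=0.3345; V=2.928994+0.621302+0.334547=3.8848

0 0 source 1.1538
1 4 load 2.3077
2 8 source 2.9290
3 12 load 3.5503
4 16 source 3.8848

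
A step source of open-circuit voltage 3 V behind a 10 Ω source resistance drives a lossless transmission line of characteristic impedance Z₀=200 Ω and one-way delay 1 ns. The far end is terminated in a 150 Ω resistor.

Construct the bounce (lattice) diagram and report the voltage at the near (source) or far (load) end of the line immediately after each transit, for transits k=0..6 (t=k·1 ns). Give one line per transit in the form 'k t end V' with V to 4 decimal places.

0 0 source 2.8571
1 1 load 2.4490
2 2 source 2.8183
3 3 load 2.7655
4 4 source 2.8132
5 5 load 2.8064
6 6 source 2.8126

Γ_L=-0.142857, Γ_S=-0.904762; launch V₁=3·200/210=2.857143
k=0 src: V=2.8571
k=1 load: inc=2.857143, refl=2.857143·-0.142857=-0.4082; V=0.000000+2.857143+-0.408163=2.4490
k=2 src: inc=-0.408163, refl=-0.408163·-0.904762=0.3693; V=2.857143+-0.408163+0.369291=2.8183
k=3 load: inc=0.369291, refl=0.369291·-0.142857=-0.0528; V=2.448980+0.369291+-0.052756=2.7655
k=4 src: inc=-0.052756, refl=-0.052756·-0.904762=0.0477; V=2.818270+-0.052756+0.047731=2.8132
k=5 load: inc=0.047731, refl=0.047731·-0.142857=-0.0068; V=2.765514+0.047731+-0.006819=2.8064
k=6 src: inc=-0.006819, refl=-0.006819·-0.904762=0.0062; V=2.813246+-0.006819+0.006169=2.8126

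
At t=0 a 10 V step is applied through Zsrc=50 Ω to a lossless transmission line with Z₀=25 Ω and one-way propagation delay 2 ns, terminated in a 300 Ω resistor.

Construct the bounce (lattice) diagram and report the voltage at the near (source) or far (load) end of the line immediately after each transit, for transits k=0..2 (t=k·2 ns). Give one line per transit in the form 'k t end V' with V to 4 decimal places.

Γ_L=0.846154, Γ_S=0.333333; launch V₁=10·25/75=3.333333
k=0 src: V=3.3333
k=1 load: inc=3.333333, refl=3.333333·0.846154=2.8205; V=0.000000+3.333333+2.820513=6.1538
k=2 src: inc=2.820513, refl=2.820513·0.333333=0.9402; V=3.333333+2.820513+0.940171=7.0940

0 0 source 3.3333
1 2 load 6.1538
2 4 source 7.0940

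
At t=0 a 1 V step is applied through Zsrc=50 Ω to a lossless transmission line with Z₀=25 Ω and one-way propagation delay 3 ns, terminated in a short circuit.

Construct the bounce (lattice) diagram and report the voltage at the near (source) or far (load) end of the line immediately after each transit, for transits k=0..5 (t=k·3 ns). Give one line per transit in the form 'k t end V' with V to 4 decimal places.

0 0 source 0.3333
1 3 load 0.0000
2 6 source -0.1111
3 9 load 0.0000
4 12 source 0.0370
5 15 load 0.0000

Γ_L=-1.000000, Γ_S=0.333333; launch V₁=1·25/75=0.333333
k=0 src: V=0.3333
k=1 load: inc=0.333333, refl=0.333333·-1.000000=-0.3333; V=0.000000+0.333333+-0.333333=0.0000
k=2 src: inc=-0.333333, refl=-0.333333·0.333333=-0.1111; V=0.333333+-0.333333+-0.111111=-0.1111
k=3 load: inc=-0.111111, refl=-0.111111·-1.000000=0.1111; V=0.000000+-0.111111+0.111111=0.0000
k=4 src: inc=0.111111, refl=0.111111·0.333333=0.0370; V=-0.111111+0.111111+0.037037=0.0370
k=5 load: inc=0.037037, refl=0.037037·-1.000000=-0.0370; V=0.000000+0.037037+-0.037037=0.0000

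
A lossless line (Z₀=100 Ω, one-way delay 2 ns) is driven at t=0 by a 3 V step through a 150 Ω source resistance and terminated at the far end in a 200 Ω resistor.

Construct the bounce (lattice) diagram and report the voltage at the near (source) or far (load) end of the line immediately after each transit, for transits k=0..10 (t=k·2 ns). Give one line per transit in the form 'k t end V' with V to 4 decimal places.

Γ_L=0.333333, Γ_S=0.200000; launch V₁=3·100/250=1.200000
k=0 src: V=1.2000
k=1 load: inc=1.200000, refl=1.200000·0.333333=0.4000; V=0.000000+1.200000+0.400000=1.6000
k=2 src: inc=0.400000, refl=0.400000·0.200000=0.0800; V=1.200000+0.400000+0.080000=1.6800
k=3 load: inc=0.080000, refl=0.080000·0.333333=0.0267; V=1.600000+0.080000+0.026667=1.7067
k=4 src: inc=0.026667, refl=0.026667·0.200000=0.0053; V=1.680000+0.026667+0.005333=1.7120
k=5 load: inc=0.005333, refl=0.005333·0.333333=0.0018; V=1.706667+0.005333+0.001778=1.7138
k=6 src: inc=0.001778, refl=0.001778·0.200000=0.0004; V=1.712000+0.001778+0.000356=1.7141
k=7 load: inc=0.000356, refl=0.000356·0.333333=0.0001; V=1.713778+0.000356+0.000119=1.7143
k=8 src: inc=0.000119, refl=0.000119·0.200000=0.0000; V=1.714133+0.000119+0.000024=1.7143
k=9 load: inc=0.000024, refl=0.000024·0.333333=0.0000; V=1.714252+0.000024+0.000008=1.7143
k=10 src: inc=0.000008, refl=0.000008·0.200000=0.0000; V=1.714276+0.000008+0.000002=1.7143

0 0 source 1.2000
1 2 load 1.6000
2 4 source 1.6800
3 6 load 1.7067
4 8 source 1.7120
5 10 load 1.7138
6 12 source 1.7141
7 14 load 1.7143
8 16 source 1.7143
9 18 load 1.7143
10 20 source 1.7143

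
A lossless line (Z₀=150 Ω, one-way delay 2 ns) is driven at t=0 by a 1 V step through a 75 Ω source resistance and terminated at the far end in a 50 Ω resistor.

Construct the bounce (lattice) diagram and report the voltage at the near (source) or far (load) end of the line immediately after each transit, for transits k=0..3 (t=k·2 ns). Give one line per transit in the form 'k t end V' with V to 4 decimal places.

Γ_L=-0.500000, Γ_S=-0.333333; launch V₁=1·150/225=0.666667
k=0 src: V=0.6667
k=1 load: inc=0.666667, refl=0.666667·-0.500000=-0.3333; V=0.000000+0.666667+-0.333333=0.3333
k=2 src: inc=-0.333333, refl=-0.333333·-0.333333=0.1111; V=0.666667+-0.333333+0.111111=0.4444
k=3 load: inc=0.111111, refl=0.111111·-0.500000=-0.0556; V=0.333333+0.111111+-0.055556=0.3889

0 0 source 0.6667
1 2 load 0.3333
2 4 source 0.4444
3 6 load 0.3889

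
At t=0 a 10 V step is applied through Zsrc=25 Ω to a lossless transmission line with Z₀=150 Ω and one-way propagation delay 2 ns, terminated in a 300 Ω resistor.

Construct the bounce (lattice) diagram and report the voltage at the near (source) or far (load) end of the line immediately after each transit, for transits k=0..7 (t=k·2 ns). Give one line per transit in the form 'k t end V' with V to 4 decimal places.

0 0 source 8.5714
1 2 load 11.4286
2 4 source 9.3878
3 6 load 8.7075
4 8 source 9.1934
5 10 load 9.3554
6 12 source 9.2397
7 14 load 9.2011

Γ_L=0.333333, Γ_S=-0.714286; launch V₁=10·150/175=8.571429
k=0 src: V=8.5714
k=1 load: inc=8.571429, refl=8.571429·0.333333=2.8571; V=0.000000+8.571429+2.857143=11.4286
k=2 src: inc=2.857143, refl=2.857143·-0.714286=-2.0408; V=8.571429+2.857143+-2.040816=9.3878
k=3 load: inc=-2.040816, refl=-2.040816·0.333333=-0.6803; V=11.428571+-2.040816+-0.680272=8.7075
k=4 src: inc=-0.680272, refl=-0.680272·-0.714286=0.4859; V=9.387755+-0.680272+0.485909=9.1934
k=5 load: inc=0.485909, refl=0.485909·0.333333=0.1620; V=8.707483+0.485909+0.161970=9.3554
k=6 src: inc=0.161970, refl=0.161970·-0.714286=-0.1157; V=9.193392+0.161970+-0.115693=9.2397
k=7 load: inc=-0.115693, refl=-0.115693·0.333333=-0.0386; V=9.355361+-0.115693+-0.038564=9.2011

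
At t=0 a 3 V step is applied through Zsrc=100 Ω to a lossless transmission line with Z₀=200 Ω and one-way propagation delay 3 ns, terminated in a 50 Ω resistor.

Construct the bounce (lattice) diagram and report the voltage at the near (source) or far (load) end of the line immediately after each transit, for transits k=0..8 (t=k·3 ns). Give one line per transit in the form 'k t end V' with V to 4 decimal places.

Γ_L=-0.600000, Γ_S=-0.333333; launch V₁=3·200/300=2.000000
k=0 src: V=2.0000
k=1 load: inc=2.000000, refl=2.000000·-0.600000=-1.2000; V=0.000000+2.000000+-1.200000=0.8000
k=2 src: inc=-1.200000, refl=-1.200000·-0.333333=0.4000; V=2.000000+-1.200000+0.400000=1.2000
k=3 load: inc=0.400000, refl=0.400000·-0.600000=-0.2400; V=0.800000+0.400000+-0.240000=0.9600
k=4 src: inc=-0.240000, refl=-0.240000·-0.333333=0.0800; V=1.200000+-0.240000+0.080000=1.0400
k=5 load: inc=0.080000, refl=0.080000·-0.600000=-0.0480; V=0.960000+0.080000+-0.048000=0.9920
k=6 src: inc=-0.048000, refl=-0.048000·-0.333333=0.0160; V=1.040000+-0.048000+0.016000=1.0080
k=7 load: inc=0.016000, refl=0.016000·-0.600000=-0.0096; V=0.992000+0.016000+-0.009600=0.9984
k=8 src: inc=-0.009600, refl=-0.009600·-0.333333=0.0032; V=1.008000+-0.009600+0.003200=1.0016

0 0 source 2.0000
1 3 load 0.8000
2 6 source 1.2000
3 9 load 0.9600
4 12 source 1.0400
5 15 load 0.9920
6 18 source 1.0080
7 21 load 0.9984
8 24 source 1.0016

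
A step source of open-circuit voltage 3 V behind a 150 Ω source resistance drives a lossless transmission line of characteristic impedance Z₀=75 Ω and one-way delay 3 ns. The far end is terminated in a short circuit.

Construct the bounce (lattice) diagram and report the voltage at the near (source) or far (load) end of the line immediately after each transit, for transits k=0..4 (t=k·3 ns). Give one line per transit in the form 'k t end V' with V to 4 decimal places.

0 0 source 1.0000
1 3 load 0.0000
2 6 source -0.3333
3 9 load 0.0000
4 12 source 0.1111

Γ_L=-1.000000, Γ_S=0.333333; launch V₁=3·75/225=1.000000
k=0 src: V=1.0000
k=1 load: inc=1.000000, refl=1.000000·-1.000000=-1.0000; V=0.000000+1.000000+-1.000000=0.0000
k=2 src: inc=-1.000000, refl=-1.000000·0.333333=-0.3333; V=1.000000+-1.000000+-0.333333=-0.3333
k=3 load: inc=-0.333333, refl=-0.333333·-1.000000=0.3333; V=0.000000+-0.333333+0.333333=0.0000
k=4 src: inc=0.333333, refl=0.333333·0.333333=0.1111; V=-0.333333+0.333333+0.111111=0.1111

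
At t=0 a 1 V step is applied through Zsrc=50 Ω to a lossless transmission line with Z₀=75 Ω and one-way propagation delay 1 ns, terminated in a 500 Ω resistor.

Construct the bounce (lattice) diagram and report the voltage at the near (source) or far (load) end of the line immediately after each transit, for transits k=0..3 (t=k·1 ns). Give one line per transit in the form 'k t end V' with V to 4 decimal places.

0 0 source 0.6000
1 1 load 1.0435
2 2 source 0.9548
3 3 load 0.8892

Γ_L=0.739130, Γ_S=-0.200000; launch V₁=1·75/125=0.600000
k=0 src: V=0.6000
k=1 load: inc=0.600000, refl=0.600000·0.739130=0.4435; V=0.000000+0.600000+0.443478=1.0435
k=2 src: inc=0.443478, refl=0.443478·-0.200000=-0.0887; V=0.600000+0.443478+-0.088696=0.9548
k=3 load: inc=-0.088696, refl=-0.088696·0.739130=-0.0656; V=1.043478+-0.088696+-0.065558=0.8892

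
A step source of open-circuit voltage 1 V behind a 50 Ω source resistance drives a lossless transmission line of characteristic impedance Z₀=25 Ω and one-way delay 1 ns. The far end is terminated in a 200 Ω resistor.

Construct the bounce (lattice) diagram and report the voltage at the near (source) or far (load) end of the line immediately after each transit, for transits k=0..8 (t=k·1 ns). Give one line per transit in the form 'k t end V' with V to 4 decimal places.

Γ_L=0.777778, Γ_S=0.333333; launch V₁=1·25/75=0.333333
k=0 src: V=0.3333
k=1 load: inc=0.333333, refl=0.333333·0.777778=0.2593; V=0.000000+0.333333+0.259259=0.5926
k=2 src: inc=0.259259, refl=0.259259·0.333333=0.0864; V=0.333333+0.259259+0.086420=0.6790
k=3 load: inc=0.086420, refl=0.086420·0.777778=0.0672; V=0.592593+0.086420+0.067215=0.7462
k=4 src: inc=0.067215, refl=0.067215·0.333333=0.0224; V=0.679012+0.067215+0.022405=0.7686
k=5 load: inc=0.022405, refl=0.022405·0.777778=0.0174; V=0.746228+0.022405+0.017426=0.7861
k=6 src: inc=0.017426, refl=0.017426·0.333333=0.0058; V=0.768633+0.017426+0.005809=0.7919
k=7 load: inc=0.005809, refl=0.005809·0.777778=0.0045; V=0.786059+0.005809+0.004518=0.7964
k=8 src: inc=0.004518, refl=0.004518·0.333333=0.0015; V=0.791868+0.004518+0.001506=0.7979

0 0 source 0.3333
1 1 load 0.5926
2 2 source 0.6790
3 3 load 0.7462
4 4 source 0.7686
5 5 load 0.7861
6 6 source 0.7919
7 7 load 0.7964
8 8 source 0.7979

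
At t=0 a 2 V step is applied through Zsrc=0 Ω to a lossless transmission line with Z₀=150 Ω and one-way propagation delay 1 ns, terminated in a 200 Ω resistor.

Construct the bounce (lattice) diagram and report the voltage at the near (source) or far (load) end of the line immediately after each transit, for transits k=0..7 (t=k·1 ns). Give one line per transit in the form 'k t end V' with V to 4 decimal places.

Γ_L=0.142857, Γ_S=-1.000000; launch V₁=2·150/150=2.000000
k=0 src: V=2.0000
k=1 load: inc=2.000000, refl=2.000000·0.142857=0.2857; V=0.000000+2.000000+0.285714=2.2857
k=2 src: inc=0.285714, refl=0.285714·-1.000000=-0.2857; V=2.000000+0.285714+-0.285714=2.0000
k=3 load: inc=-0.285714, refl=-0.285714·0.142857=-0.0408; V=2.285714+-0.285714+-0.040816=1.9592
k=4 src: inc=-0.040816, refl=-0.040816·-1.000000=0.0408; V=2.000000+-0.040816+0.040816=2.0000
k=5 load: inc=0.040816, refl=0.040816·0.142857=0.0058; V=1.959184+0.040816+0.005831=2.0058
k=6 src: inc=0.005831, refl=0.005831·-1.000000=-0.0058; V=2.000000+0.005831+-0.005831=2.0000
k=7 load: inc=-0.005831, refl=-0.005831·0.142857=-0.0008; V=2.005831+-0.005831+-0.000833=1.9992

0 0 source 2.0000
1 1 load 2.2857
2 2 source 2.0000
3 3 load 1.9592
4 4 source 2.0000
5 5 load 2.0058
6 6 source 2.0000
7 7 load 1.9992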